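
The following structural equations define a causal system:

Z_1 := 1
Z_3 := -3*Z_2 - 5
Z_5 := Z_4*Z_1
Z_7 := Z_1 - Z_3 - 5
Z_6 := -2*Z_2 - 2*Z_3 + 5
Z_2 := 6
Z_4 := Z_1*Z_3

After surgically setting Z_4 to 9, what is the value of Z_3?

-23

Under do(Z_4=9), the mechanism Z_4 := Z_1*Z_3 is discarded; Z_4 is fixed at 9.
Since Z_3 is not a descendant of the intervened variable, it is unaffected.
Z_3 = -3*Z_2 - 5  [with Z_2=6]  = -23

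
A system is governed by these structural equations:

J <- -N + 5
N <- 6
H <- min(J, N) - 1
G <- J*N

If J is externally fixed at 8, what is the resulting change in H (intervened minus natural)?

Under do(J=8), the mechanism J <- -N + 5 is discarded; J is fixed at 8.
H = min(J, N) - 1  [with J=8, N=6]  = 5
Without intervention: J = -N + 5  [with N=6]  = -1; H = min(J, N) - 1  [with J=-1, N=6]  = -2.
Change = 5 − (-2) = 7.

7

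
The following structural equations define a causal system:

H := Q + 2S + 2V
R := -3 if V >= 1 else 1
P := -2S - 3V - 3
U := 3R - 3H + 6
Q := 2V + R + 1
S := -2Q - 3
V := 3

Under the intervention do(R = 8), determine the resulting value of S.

-33

Under do(R=8), the mechanism R := -3 if V >= 1 else 1 is discarded; R is fixed at 8.
Q = 2V + R + 1  [with V=3, R=8]  = 15
S = -2Q - 3  [with Q=15]  = -33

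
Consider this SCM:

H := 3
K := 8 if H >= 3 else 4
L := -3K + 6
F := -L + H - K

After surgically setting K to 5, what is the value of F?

Under do(K=5), the mechanism K := 8 if H >= 3 else 4 is discarded; K is fixed at 5.
L = -3K + 6  [with K=5]  = -9
F = -L + H - K  [with L=-9, H=3, K=5]  = 7

7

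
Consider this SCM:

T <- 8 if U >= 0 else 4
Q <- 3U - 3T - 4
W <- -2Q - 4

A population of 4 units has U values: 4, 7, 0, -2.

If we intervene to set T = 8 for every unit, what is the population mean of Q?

-21.25

do(T=8) breaks T's dependence on U. With T=8 fixed, Q across the units is -16, -7, -28, -34, mean -21.25.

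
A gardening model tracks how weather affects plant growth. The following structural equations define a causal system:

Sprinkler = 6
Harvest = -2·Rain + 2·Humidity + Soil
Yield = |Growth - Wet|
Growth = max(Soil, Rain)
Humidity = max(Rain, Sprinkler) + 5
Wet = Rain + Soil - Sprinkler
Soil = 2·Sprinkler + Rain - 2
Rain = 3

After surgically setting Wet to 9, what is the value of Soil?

13

Under do(Wet=9), the mechanism Wet = Rain + Soil - Sprinkler is discarded; Wet is fixed at 9.
Since Soil is not a descendant of the intervened variable, it is unaffected.
Soil = 2·Sprinkler + Rain - 2  [with Sprinkler=6, Rain=3]  = 13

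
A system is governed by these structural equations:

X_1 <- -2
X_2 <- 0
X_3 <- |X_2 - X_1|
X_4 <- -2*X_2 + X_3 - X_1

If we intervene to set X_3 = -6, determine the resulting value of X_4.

-4

The intervention breaks the incoming arrows to X_3: X_3 <- |X_2 - X_1| no longer applies, and X_3 = -6.
X_4 = -2*X_2 + X_3 - X_1  [with X_2=0, X_3=-6, X_1=-2]  = -4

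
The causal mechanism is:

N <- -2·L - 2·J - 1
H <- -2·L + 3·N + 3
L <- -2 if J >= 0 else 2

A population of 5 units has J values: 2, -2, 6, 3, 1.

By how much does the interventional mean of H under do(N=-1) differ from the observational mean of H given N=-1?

The intervention sets N=-1 in all 5 units regardless of J. Recomputing H per unit gives 4, -4, 4, 4, 4; average 2.4.
Conditioning on N=-1 selects the 2 unit(s) with J ∈ {2, -2}. Their H values: 4, -4. Mean = 0.
Difference = 2.4 − 0 = 2.4.

2.4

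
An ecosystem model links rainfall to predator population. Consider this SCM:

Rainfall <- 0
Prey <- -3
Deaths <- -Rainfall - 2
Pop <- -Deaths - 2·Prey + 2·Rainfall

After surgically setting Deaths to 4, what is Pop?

The intervention breaks the incoming arrows to Deaths: Deaths <- -Rainfall - 2 no longer applies, and Deaths = 4.
Pop = -Deaths - 2·Prey + 2·Rainfall  [with Deaths=4, Prey=-3, Rainfall=0]  = 2

2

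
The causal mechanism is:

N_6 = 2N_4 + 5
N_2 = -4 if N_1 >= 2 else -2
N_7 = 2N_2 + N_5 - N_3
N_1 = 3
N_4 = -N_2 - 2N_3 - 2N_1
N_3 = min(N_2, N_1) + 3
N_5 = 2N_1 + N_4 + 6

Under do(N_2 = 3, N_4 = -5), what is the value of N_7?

Setting N_2 = 3, N_4 = -5 by intervention discards those variables' equations.
N_3 = min(N_2, N_1) + 3  [with N_2=3, N_1=3]  = 6
N_5 = 2N_1 + N_4 + 6  [with N_1=3, N_4=-5]  = 7
N_7 = 2N_2 + N_5 - N_3  [with N_2=3, N_5=7, N_3=6]  = 7

7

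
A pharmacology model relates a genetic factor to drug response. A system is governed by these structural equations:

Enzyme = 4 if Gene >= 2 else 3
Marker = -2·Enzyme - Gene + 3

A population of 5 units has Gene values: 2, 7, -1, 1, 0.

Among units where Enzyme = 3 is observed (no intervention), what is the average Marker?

-3

Conditioning on Enzyme=3 selects the 3 unit(s) with Gene ∈ {-1, 1, 0}. Their Marker values: -2, -4, -3. Mean = -3.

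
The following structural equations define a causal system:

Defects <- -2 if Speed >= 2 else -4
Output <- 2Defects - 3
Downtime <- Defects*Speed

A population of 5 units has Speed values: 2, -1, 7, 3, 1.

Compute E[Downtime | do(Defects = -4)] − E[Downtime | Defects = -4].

do(Defects=-4) breaks Defects's dependence on Speed. With Defects=-4 fixed, Downtime across the units is -8, 4, -28, -12, -4, mean -9.6.
E[Downtime|Defects=-4] averages over only the 2 units with Defects=-4 (Speed = -1, 1): Downtime = 4, -4, mean 0.
Difference = -9.6 − 0 = -9.6.

-9.6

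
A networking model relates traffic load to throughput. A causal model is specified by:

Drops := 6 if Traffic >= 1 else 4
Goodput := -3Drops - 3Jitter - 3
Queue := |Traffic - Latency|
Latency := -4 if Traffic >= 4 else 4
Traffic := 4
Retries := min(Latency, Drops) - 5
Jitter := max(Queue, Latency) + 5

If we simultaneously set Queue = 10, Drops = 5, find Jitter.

15

Setting Queue = 10, Drops = 5 by intervention discards those variables' equations.
Latency = -4 if Traffic >= 4 else 4  [with Traffic=4]  = -4
Jitter = max(Queue, Latency) + 5  [with Queue=10, Latency=-4]  = 15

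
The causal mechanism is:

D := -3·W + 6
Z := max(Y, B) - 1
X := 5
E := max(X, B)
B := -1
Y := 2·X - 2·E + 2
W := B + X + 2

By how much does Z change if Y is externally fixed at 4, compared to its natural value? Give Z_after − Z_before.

The intervention breaks the incoming arrows to Y: Y := 2·X - 2·E + 2 no longer applies, and Y = 4.
Z = max(Y, B) - 1  [with Y=4, B=-1]  = 3
Without intervention: E = max(X, B)  [with X=5, B=-1]  = 5; Y = 2·X - 2·E + 2  [with X=5, E=5]  = 2; Z = max(Y, B) - 1  [with Y=2, B=-1]  = 1.
Change = 3 − 1 = 2.

2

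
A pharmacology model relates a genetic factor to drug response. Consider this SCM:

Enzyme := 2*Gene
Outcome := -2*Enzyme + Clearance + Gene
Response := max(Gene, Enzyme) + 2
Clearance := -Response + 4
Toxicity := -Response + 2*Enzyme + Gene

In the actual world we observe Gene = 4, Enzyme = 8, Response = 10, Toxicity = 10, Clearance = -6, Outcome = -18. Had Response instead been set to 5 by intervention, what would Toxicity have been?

The intervention breaks the incoming arrows to Response: Response := max(Gene, Enzyme) + 2 no longer applies, and Response = 5.
Enzyme = 2*Gene  [with Gene=4]  = 8
Toxicity = -Response + 2*Enzyme + Gene  [with Response=5, Enzyme=8, Gene=4]  = 15

15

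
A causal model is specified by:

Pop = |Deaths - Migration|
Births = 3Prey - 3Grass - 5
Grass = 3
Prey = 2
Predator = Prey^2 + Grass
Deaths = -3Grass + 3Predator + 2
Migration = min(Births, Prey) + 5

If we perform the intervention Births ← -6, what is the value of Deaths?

Intervening sets Births = -6 and removes its equation (Births = 3Prey - 3Grass - 5).
No directed path runs from Births to Deaths, so Deaths keeps its natural value.
Predator = Prey^2 + Grass  [with Prey=2, Grass=3]  = 7
Deaths = -3Grass + 3Predator + 2  [with Grass=3, Predator=7]  = 14

14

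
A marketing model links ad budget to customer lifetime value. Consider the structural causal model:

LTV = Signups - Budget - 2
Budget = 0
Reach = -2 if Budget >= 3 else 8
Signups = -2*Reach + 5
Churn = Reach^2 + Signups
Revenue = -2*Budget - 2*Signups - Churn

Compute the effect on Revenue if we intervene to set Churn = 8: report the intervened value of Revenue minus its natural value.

Intervening sets Churn = 8 and removes its equation (Churn = Reach^2 + Signups).
Reach = -2 if Budget >= 3 else 8  [with Budget=0]  = 8
Signups = -2*Reach + 5  [with Reach=8]  = -11
Revenue = -2*Budget - 2*Signups - Churn  [with Budget=0, Signups=-11, Churn=8]  = 14
Without intervention: Reach = -2 if Budget >= 3 else 8  [with Budget=0]  = 8; Signups = -2*Reach + 5  [with Reach=8]  = -11; Churn = Reach^2 + Signups  [with Reach=8, Signups=-11]  = 53; Revenue = -2*Budget - 2*Signups - Churn  [with Budget=0, Signups=-11, Churn=53]  = -31.
Change = 14 − (-31) = 45.

45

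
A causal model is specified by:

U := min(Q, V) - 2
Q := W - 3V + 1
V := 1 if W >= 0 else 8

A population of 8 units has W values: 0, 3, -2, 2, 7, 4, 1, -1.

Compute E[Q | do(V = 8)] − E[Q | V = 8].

The intervention sets V=8 in all 8 units regardless of W. Recomputing Q per unit gives -23, -20, -25, -21, -16, -19, -22, -24; average -21.25.
E[Q|V=8] averages over only the 2 units with V=8 (W = -2, -1): Q = -25, -24, mean -24.5.
Difference = -21.25 − (-24.5) = 3.25.

3.25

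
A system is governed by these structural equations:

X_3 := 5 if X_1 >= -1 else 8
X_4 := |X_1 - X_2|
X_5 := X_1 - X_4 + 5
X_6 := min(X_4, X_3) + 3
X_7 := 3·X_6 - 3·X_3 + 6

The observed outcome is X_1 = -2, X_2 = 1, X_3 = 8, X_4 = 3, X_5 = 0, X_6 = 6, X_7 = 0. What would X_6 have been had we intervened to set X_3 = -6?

The intervention breaks the incoming arrows to X_3: X_3 := 5 if X_1 >= -1 else 8 no longer applies, and X_3 = -6.
X_4 = |X_1 - X_2|  [with X_1=-2, X_2=1]  = 3
X_6 = min(X_4, X_3) + 3  [with X_4=3, X_3=-6]  = -3

-3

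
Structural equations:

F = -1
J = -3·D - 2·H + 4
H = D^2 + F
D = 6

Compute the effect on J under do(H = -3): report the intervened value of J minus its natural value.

76

The intervention breaks the incoming arrows to H: H = D^2 + F no longer applies, and H = -3.
J = -3·D - 2·H + 4  [with D=6, H=-3]  = -8
Without intervention: H = D^2 + F  [with D=6, F=-1]  = 35; J = -3·D - 2·H + 4  [with D=6, H=35]  = -84.
Change = -8 − (-84) = 76.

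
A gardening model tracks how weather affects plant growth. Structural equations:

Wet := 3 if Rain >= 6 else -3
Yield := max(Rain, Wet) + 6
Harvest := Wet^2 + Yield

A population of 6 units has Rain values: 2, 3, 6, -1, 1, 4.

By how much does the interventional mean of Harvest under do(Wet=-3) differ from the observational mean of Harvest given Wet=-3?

Every unit gets Wet=-3 under the intervention. Harvest values become 17, 18, 21, 14, 16, 19; E[Harvest|do(Wet=-3)] = 17.5.
Observing Wet=-3 restricts to units where Wet's equation naturally yields -3: Rain ∈ {2, 3, -1, 1, 4}. In that subpopulation Harvest = 17, 18, 14, 16, 19, mean 16.8.
Difference = 17.5 − 16.8 = 0.7.

0.7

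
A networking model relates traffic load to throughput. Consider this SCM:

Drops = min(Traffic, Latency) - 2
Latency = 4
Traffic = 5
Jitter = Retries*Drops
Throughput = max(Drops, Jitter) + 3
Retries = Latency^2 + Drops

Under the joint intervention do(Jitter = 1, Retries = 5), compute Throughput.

5

Setting Jitter = 1, Retries = 5 by intervention discards those variables' equations.
Drops = min(Traffic, Latency) - 2  [with Traffic=5, Latency=4]  = 2
Throughput = max(Drops, Jitter) + 3  [with Drops=2, Jitter=1]  = 5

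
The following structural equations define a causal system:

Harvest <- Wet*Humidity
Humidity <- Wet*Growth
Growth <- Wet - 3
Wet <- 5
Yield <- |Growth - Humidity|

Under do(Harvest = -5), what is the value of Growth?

Under do(Harvest=-5), the mechanism Harvest <- Wet*Humidity is discarded; Harvest is fixed at -5.
No directed path runs from Harvest to Growth, so Growth keeps its natural value.
Growth = Wet - 3  [with Wet=5]  = 2

2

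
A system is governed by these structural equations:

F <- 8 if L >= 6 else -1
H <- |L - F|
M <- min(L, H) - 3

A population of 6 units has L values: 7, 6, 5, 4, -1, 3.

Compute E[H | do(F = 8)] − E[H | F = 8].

Every unit gets F=8 under the intervention. H values become 1, 2, 3, 4, 9, 5; E[H|do(F=8)] = 4.
E[H|F=8] averages over only the 2 units with F=8 (L = 7, 6): H = 1, 2, mean 1.5.
Difference = 4 − 1.5 = 2.5.

2.5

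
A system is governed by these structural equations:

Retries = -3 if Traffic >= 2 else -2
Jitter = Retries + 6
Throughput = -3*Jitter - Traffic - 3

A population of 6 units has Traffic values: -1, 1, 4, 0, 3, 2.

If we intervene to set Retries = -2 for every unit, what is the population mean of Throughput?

The intervention sets Retries=-2 in all 6 units regardless of Traffic. Recomputing Throughput per unit gives -14, -16, -19, -15, -18, -17; average -16.5.

-16.5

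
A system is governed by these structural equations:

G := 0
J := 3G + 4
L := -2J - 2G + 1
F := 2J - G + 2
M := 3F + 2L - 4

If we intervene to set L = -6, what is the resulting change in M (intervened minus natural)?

do(L=-6) replaces the equation L := -2J - 2G + 1 with the constant L = -6.
J = 3G + 4  [with G=0]  = 4
F = 2J - G + 2  [with J=4, G=0]  = 10
M = 3F + 2L - 4  [with F=10, L=-6]  = 14
Without intervention: J = 3G + 4  [with G=0]  = 4; L = -2J - 2G + 1  [with J=4, G=0]  = -7; F = 2J - G + 2  [with J=4, G=0]  = 10; M = 3F + 2L - 4  [with F=10, L=-7]  = 12.
Change = 14 − 12 = 2.

2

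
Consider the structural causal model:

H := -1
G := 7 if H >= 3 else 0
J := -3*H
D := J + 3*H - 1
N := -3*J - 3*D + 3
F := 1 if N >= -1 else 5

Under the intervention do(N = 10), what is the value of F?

The intervention breaks the incoming arrows to N: N := -3*J - 3*D + 3 no longer applies, and N = 10.
F = 1 if N >= -1 else 5  [with N=10]  = 1

1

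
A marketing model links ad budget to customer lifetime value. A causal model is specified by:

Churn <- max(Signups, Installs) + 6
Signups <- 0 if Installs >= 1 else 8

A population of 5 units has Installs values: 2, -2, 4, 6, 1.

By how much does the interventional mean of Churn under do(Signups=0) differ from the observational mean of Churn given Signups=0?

-0.65

do(Signups=0) breaks Signups's dependence on Installs. With Signups=0 fixed, Churn across the units is 8, 6, 10, 12, 7, mean 8.6.
Conditioning on Signups=0 selects the 4 unit(s) with Installs ∈ {2, 4, 6, 1}. Their Churn values: 8, 10, 12, 7. Mean = 9.25.
Difference = 8.6 − 9.25 = -0.65.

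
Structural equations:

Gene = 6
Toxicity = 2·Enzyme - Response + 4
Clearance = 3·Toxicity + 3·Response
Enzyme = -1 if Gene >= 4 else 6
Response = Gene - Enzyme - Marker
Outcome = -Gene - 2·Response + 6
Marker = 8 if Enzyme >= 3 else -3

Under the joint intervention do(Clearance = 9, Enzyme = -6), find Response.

Under do(Clearance = 9, Enzyme = -6), each intervened variable's structural equation is replaced by its fixed value.
Marker = 8 if Enzyme >= 3 else -3  [with Enzyme=-6]  = -3
Response = Gene - Enzyme - Marker  [with Gene=6, Enzyme=-6, Marker=-3]  = 15

15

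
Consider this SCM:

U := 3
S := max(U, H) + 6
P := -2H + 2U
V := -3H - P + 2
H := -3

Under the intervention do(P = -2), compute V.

13

do(P=-2) replaces the equation P := -2H + 2U with the constant P = -2.
V = -3H - P + 2  [with H=-3, P=-2]  = 13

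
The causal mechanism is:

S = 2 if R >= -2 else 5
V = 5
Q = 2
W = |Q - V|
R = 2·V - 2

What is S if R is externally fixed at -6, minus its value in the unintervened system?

Intervening sets R = -6 and removes its equation (R = 2·V - 2).
S = 2 if R >= -2 else 5  [with R=-6]  = 5
Without intervention: R = 2·V - 2  [with V=5]  = 8; S = 2 if R >= -2 else 5  [with R=8]  = 2.
Change = 5 − 2 = 3.

3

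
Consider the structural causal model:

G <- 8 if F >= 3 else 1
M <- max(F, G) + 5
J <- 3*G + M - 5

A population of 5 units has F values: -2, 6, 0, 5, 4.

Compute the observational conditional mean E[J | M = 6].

Observing M=6 restricts to units where M's equation naturally yields 6: F ∈ {-2, 0}. In that subpopulation J = 4, 4, mean 4.

4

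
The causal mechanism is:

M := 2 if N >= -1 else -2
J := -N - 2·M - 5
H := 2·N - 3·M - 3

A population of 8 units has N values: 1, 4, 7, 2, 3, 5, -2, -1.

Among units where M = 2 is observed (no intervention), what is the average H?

Observing M=2 restricts to units where M's equation naturally yields 2: N ∈ {1, 4, 7, 2, 3, 5, -1}. In that subpopulation H = -7, -1, 5, -5, -3, 1, -11, mean -3.

-3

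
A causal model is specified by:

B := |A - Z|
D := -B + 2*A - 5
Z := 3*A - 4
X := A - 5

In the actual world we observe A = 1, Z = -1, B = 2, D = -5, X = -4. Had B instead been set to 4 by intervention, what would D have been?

The intervention breaks the incoming arrows to B: B := |A - Z| no longer applies, and B = 4.
D = -B + 2*A - 5  [with B=4, A=1]  = -7

-7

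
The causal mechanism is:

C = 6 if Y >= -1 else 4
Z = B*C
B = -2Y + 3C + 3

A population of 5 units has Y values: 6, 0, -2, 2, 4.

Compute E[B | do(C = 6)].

The intervention sets C=6 in all 5 units regardless of Y. Recomputing B per unit gives 9, 21, 25, 17, 13; average 17.

17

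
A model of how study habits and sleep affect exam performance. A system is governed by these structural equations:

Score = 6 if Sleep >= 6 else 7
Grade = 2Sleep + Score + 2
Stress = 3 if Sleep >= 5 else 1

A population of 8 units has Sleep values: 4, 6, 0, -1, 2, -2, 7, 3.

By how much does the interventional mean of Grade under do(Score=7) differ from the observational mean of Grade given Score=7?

2.75

Every unit gets Score=7 under the intervention. Grade values become 17, 21, 9, 7, 13, 5, 23, 15; E[Grade|do(Score=7)] = 13.75.
E[Grade|Score=7] averages over only the 6 units with Score=7 (Sleep = 4, 0, -1, 2, -2, 3): Grade = 17, 9, 7, 13, 5, 15, mean 11.
Difference = 13.75 − 11 = 2.75.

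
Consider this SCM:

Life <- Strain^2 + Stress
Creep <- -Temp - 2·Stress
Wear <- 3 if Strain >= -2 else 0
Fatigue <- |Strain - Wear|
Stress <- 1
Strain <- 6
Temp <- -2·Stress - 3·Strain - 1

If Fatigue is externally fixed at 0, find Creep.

do(Fatigue=0) replaces the equation Fatigue <- |Strain - Wear| with the constant Fatigue = 0.
No directed path runs from Fatigue to Creep, so Creep keeps its natural value.
Temp = -2·Stress - 3·Strain - 1  [with Stress=1, Strain=6]  = -21
Creep = -Temp - 2·Stress  [with Temp=-21, Stress=1]  = 19

19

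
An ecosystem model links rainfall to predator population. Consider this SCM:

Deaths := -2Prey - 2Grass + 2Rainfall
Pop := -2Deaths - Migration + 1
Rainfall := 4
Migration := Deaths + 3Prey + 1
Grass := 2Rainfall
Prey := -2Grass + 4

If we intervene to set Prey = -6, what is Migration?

-13

do(Prey=-6) replaces the equation Prey := -2Grass + 4 with the constant Prey = -6.
Grass = 2Rainfall  [with Rainfall=4]  = 8
Deaths = -2Prey - 2Grass + 2Rainfall  [with Prey=-6, Grass=8, Rainfall=4]  = 4
Migration = Deaths + 3Prey + 1  [with Deaths=4, Prey=-6]  = -13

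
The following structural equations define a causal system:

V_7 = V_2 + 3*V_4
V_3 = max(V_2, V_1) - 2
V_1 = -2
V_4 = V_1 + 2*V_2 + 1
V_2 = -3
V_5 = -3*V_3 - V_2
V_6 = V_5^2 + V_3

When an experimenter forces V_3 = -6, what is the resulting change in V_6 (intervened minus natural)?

The intervention breaks the incoming arrows to V_3: V_3 = max(V_2, V_1) - 2 no longer applies, and V_3 = -6.
V_5 = -3*V_3 - V_2  [with V_3=-6, V_2=-3]  = 21
V_6 = V_5^2 + V_3  [with V_5=21, V_3=-6]  = 435
Without intervention: V_3 = max(V_2, V_1) - 2  [with V_2=-3, V_1=-2]  = -4; V_5 = -3*V_3 - V_2  [with V_3=-4, V_2=-3]  = 15; V_6 = V_5^2 + V_3  [with V_5=15, V_3=-4]  = 221.
Change = 435 − 221 = 214.

214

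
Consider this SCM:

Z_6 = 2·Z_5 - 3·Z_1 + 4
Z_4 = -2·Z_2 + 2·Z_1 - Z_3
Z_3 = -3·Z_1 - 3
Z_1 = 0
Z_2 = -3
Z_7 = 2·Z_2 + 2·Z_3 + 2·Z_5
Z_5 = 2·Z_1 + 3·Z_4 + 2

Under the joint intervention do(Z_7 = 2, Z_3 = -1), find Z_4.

The joint intervention fixes Z_7 = 2, Z_3 = -1, removing each variable's own equation.
Z_4 = -2·Z_2 + 2·Z_1 - Z_3  [with Z_2=-3, Z_1=0, Z_3=-1]  = 7

7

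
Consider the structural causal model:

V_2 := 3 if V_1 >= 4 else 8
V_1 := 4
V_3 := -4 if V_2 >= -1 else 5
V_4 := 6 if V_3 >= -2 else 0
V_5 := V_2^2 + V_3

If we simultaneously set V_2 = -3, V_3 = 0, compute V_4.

Setting V_2 = -3, V_3 = 0 by intervention discards those variables' equations.
V_4 = 6 if V_3 >= -2 else 0  [with V_3=0]  = 6

6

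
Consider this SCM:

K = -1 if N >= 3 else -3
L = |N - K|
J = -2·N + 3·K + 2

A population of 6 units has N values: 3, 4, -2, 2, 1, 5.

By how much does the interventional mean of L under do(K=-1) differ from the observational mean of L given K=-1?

do(K=-1) breaks K's dependence on N. With K=-1 fixed, L across the units is 4, 5, 1, 3, 2, 6, mean 3.5.
E[L|K=-1] averages over only the 3 units with K=-1 (N = 3, 4, 5): L = 4, 5, 6, mean 5.
Difference = 3.5 − 5 = -1.5.

-1.5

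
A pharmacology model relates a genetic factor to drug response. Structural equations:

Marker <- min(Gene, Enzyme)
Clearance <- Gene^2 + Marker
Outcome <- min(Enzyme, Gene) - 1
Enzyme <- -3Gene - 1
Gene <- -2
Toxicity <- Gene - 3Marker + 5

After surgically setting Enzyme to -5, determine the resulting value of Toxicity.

18

Under do(Enzyme=-5), the mechanism Enzyme <- -3Gene - 1 is discarded; Enzyme is fixed at -5.
Marker = min(Gene, Enzyme)  [with Gene=-2, Enzyme=-5]  = -5
Toxicity = Gene - 3Marker + 5  [with Gene=-2, Marker=-5]  = 18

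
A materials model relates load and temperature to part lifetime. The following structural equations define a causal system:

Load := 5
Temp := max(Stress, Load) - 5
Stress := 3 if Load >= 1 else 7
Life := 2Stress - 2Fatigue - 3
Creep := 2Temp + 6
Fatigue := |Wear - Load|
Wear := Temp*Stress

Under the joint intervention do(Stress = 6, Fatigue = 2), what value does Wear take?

Setting Stress = 6, Fatigue = 2 by intervention discards those variables' equations.
Temp = max(Stress, Load) - 5  [with Stress=6, Load=5]  = 1
Wear = Temp*Stress  [with Temp=1, Stress=6]  = 6

6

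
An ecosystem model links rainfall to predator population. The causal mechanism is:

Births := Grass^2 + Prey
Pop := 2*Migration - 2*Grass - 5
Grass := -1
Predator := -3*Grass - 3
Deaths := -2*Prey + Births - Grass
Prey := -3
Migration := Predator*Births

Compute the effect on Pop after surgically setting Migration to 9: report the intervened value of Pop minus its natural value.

Intervening sets Migration = 9 and removes its equation (Migration := Predator*Births).
Pop = 2*Migration - 2*Grass - 5  [with Migration=9, Grass=-1]  = 15
Without intervention: Predator = -3*Grass - 3  [with Grass=-1]  = 0; Births = Grass^2 + Prey  [with Grass=-1, Prey=-3]  = -2; Migration = Predator*Births  [with Predator=0, Births=-2]  = 0; Pop = 2*Migration - 2*Grass - 5  [with Migration=0, Grass=-1]  = -3.
Change = 15 − (-3) = 18.

18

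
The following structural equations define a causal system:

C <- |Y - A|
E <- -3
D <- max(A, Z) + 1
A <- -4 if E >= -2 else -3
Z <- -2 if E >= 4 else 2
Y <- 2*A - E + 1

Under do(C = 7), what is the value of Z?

do(C=7) replaces the equation C <- |Y - A| with the constant C = 7.
Z is not downstream of the intervention, so its value is determined by the original equations.
Z = -2 if E >= 4 else 2  [with E=-3]  = 2

2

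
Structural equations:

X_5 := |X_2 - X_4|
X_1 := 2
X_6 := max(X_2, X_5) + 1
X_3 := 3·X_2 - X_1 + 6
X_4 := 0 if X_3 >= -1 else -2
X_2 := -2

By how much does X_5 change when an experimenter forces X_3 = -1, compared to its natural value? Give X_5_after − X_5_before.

do(X_3=-1) replaces the equation X_3 := 3·X_2 - X_1 + 6 with the constant X_3 = -1.
X_4 = 0 if X_3 >= -1 else -2  [with X_3=-1]  = 0
X_5 = |X_2 - X_4|  [with X_2=-2, X_4=0]  = 2
Without intervention: X_3 = 3·X_2 - X_1 + 6  [with X_2=-2, X_1=2]  = -2; X_4 = 0 if X_3 >= -1 else -2  [with X_3=-2]  = -2; X_5 = |X_2 - X_4|  [with X_2=-2, X_4=-2]  = 0.
Change = 2 − 0 = 2.

2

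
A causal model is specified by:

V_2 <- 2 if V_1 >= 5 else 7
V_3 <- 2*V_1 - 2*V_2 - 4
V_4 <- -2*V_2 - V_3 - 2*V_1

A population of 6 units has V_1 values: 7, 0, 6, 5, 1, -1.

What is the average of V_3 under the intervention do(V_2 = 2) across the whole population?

Under do(V_2=2), V_2's equation is replaced by V_2=2 for every unit. Per-unit V_3: 6, -8, 4, 2, -6, -10. Mean = -2.

-2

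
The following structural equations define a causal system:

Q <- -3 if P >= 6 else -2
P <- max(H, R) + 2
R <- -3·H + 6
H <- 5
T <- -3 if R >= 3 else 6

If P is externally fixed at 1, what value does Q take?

Intervening sets P = 1 and removes its equation (P <- max(H, R) + 2).
Q = -3 if P >= 6 else -2  [with P=1]  = -2

-2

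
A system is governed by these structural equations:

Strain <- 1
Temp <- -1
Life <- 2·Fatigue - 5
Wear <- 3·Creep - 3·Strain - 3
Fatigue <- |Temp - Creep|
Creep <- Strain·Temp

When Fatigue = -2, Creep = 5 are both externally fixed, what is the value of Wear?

9

Under do(Fatigue = -2, Creep = 5), each intervened variable's structural equation is replaced by its fixed value.
Wear = 3·Creep - 3·Strain - 3  [with Creep=5, Strain=1]  = 9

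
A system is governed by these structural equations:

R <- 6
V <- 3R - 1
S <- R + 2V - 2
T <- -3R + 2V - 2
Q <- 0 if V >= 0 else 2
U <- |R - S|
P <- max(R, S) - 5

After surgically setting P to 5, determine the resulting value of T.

14

Under do(P=5), the mechanism P <- max(R, S) - 5 is discarded; P is fixed at 5.
Since T is not a descendant of the intervened variable, it is unaffected.
V = 3R - 1  [with R=6]  = 17
T = -3R + 2V - 2  [with R=6, V=17]  = 14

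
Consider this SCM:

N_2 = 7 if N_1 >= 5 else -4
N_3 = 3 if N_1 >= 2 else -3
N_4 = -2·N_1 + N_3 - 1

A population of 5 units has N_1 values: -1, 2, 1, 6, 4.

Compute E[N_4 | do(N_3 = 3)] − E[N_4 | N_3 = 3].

3.2

Every unit gets N_3=3 under the intervention. N_4 values become 4, -2, 0, -10, -6; E[N_4|do(N_3=3)] = -2.8.
Conditioning on N_3=3 selects the 3 unit(s) with N_1 ∈ {2, 6, 4}. Their N_4 values: -2, -10, -6. Mean = -6.
Difference = -2.8 − (-6) = 3.2.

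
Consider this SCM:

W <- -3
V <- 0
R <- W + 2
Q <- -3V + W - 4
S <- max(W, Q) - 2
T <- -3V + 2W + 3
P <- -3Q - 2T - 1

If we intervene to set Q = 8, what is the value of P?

-19

The intervention breaks the incoming arrows to Q: Q <- -3V + W - 4 no longer applies, and Q = 8.
T = -3V + 2W + 3  [with V=0, W=-3]  = -3
P = -3Q - 2T - 1  [with Q=8, T=-3]  = -19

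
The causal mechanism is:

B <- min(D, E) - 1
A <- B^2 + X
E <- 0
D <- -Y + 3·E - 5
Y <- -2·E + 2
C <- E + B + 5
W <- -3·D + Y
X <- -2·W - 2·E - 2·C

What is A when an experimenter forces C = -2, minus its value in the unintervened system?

Intervening sets C = -2 and removes its equation (C <- E + B + 5).
Y = -2·E + 2  [with E=0]  = 2
D = -Y + 3·E - 5  [with Y=2, E=0]  = -7
B = min(D, E) - 1  [with D=-7, E=0]  = -8
W = -3·D + Y  [with D=-7, Y=2]  = 23
X = -2·W - 2·E - 2·C  [with W=23, E=0, C=-2]  = -42
A = B^2 + X  [with B=-8, X=-42]  = 22
Without intervention: Y = -2·E + 2  [with E=0]  = 2; D = -Y + 3·E - 5  [with Y=2, E=0]  = -7; B = min(D, E) - 1  [with D=-7, E=0]  = -8; W = -3·D + Y  [with D=-7, Y=2]  = 23; C = E + B + 5  [with E=0, B=-8]  = -3; X = -2·W - 2·E - 2·C  [with W=23, E=0, C=-3]  = -40; A = B^2 + X  [with B=-8, X=-40]  = 24.
Change = 22 − 24 = -2.

-2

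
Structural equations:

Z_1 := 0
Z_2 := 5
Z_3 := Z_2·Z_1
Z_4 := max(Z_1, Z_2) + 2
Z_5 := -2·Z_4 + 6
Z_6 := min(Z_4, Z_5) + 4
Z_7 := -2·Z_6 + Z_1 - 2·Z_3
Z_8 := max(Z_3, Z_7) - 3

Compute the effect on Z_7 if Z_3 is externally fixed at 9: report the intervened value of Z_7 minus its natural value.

-18

The intervention breaks the incoming arrows to Z_3: Z_3 := Z_2·Z_1 no longer applies, and Z_3 = 9.
Z_4 = max(Z_1, Z_2) + 2  [with Z_1=0, Z_2=5]  = 7
Z_5 = -2·Z_4 + 6  [with Z_4=7]  = -8
Z_6 = min(Z_4, Z_5) + 4  [with Z_4=7, Z_5=-8]  = -4
Z_7 = -2·Z_6 + Z_1 - 2·Z_3  [with Z_6=-4, Z_1=0, Z_3=9]  = -10
Without intervention: Z_3 = Z_2·Z_1  [with Z_2=5, Z_1=0]  = 0; Z_4 = max(Z_1, Z_2) + 2  [with Z_1=0, Z_2=5]  = 7; Z_5 = -2·Z_4 + 6  [with Z_4=7]  = -8; Z_6 = min(Z_4, Z_5) + 4  [with Z_4=7, Z_5=-8]  = -4; Z_7 = -2·Z_6 + Z_1 - 2·Z_3  [with Z_6=-4, Z_1=0, Z_3=0]  = 8.
Change = -10 − 8 = -18.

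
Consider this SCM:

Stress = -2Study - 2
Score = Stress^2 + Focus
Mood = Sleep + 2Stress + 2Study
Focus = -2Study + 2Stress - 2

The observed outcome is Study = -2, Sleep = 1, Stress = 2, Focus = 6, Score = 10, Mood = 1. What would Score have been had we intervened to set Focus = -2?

Intervening sets Focus = -2 and removes its equation (Focus = -2Study + 2Stress - 2).
Stress = -2Study - 2  [with Study=-2]  = 2
Score = Stress^2 + Focus  [with Stress=2, Focus=-2]  = 2

2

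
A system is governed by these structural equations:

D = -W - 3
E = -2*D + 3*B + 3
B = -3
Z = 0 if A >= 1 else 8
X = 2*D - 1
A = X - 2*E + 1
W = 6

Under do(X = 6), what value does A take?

The intervention breaks the incoming arrows to X: X = 2*D - 1 no longer applies, and X = 6.
D = -W - 3  [with W=6]  = -9
E = -2*D + 3*B + 3  [with D=-9, B=-3]  = 12
A = X - 2*E + 1  [with X=6, E=12]  = -17

-17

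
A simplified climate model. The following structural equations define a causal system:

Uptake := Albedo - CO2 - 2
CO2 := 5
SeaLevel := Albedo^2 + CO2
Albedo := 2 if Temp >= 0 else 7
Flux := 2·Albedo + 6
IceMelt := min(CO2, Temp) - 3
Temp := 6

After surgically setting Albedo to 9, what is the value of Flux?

24

Under do(Albedo=9), the mechanism Albedo := 2 if Temp >= 0 else 7 is discarded; Albedo is fixed at 9.
Flux = 2·Albedo + 6  [with Albedo=9]  = 24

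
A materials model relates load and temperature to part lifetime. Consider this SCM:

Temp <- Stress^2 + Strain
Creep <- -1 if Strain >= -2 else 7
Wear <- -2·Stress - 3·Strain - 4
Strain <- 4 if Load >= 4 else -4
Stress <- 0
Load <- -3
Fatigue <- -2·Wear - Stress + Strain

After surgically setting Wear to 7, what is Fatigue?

Intervening sets Wear = 7 and removes its equation (Wear <- -2·Stress - 3·Strain - 4).
Strain = 4 if Load >= 4 else -4  [with Load=-3]  = -4
Fatigue = -2·Wear - Stress + Strain  [with Wear=7, Stress=0, Strain=-4]  = -18

-18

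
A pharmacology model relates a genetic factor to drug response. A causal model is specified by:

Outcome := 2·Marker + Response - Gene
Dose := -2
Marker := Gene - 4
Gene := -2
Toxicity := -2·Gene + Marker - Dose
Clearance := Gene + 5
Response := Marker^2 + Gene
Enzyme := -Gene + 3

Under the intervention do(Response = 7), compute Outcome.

-3

do(Response=7) replaces the equation Response := Marker^2 + Gene with the constant Response = 7.
Marker = Gene - 4  [with Gene=-2]  = -6
Outcome = 2·Marker + Response - Gene  [with Marker=-6, Response=7, Gene=-2]  = -3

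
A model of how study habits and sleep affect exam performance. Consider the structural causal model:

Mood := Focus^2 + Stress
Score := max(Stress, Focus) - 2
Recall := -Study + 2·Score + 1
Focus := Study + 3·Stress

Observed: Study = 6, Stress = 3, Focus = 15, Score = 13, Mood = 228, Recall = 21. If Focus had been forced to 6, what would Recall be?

The intervention breaks the incoming arrows to Focus: Focus := Study + 3·Stress no longer applies, and Focus = 6.
Score = max(Stress, Focus) - 2  [with Stress=3, Focus=6]  = 4
Recall = -Study + 2·Score + 1  [with Study=6, Score=4]  = 3

3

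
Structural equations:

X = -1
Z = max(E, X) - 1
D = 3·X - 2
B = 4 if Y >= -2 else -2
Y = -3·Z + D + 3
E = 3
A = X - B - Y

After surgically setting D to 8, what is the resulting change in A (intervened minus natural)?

-19

The intervention breaks the incoming arrows to D: D = 3·X - 2 no longer applies, and D = 8.
Z = max(E, X) - 1  [with E=3, X=-1]  = 2
Y = -3·Z + D + 3  [with Z=2, D=8]  = 5
B = 4 if Y >= -2 else -2  [with Y=5]  = 4
A = X - B - Y  [with X=-1, B=4, Y=5]  = -10
Without intervention: Z = max(E, X) - 1  [with E=3, X=-1]  = 2; D = 3·X - 2  [with X=-1]  = -5; Y = -3·Z + D + 3  [with Z=2, D=-5]  = -8; B = 4 if Y >= -2 else -2  [with Y=-8]  = -2; A = X - B - Y  [with X=-1, B=-2, Y=-8]  = 9.
Change = -10 − 9 = -19.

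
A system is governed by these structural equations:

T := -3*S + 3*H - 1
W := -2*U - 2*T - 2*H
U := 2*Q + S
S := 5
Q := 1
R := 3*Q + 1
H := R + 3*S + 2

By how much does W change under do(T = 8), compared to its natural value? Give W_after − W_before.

78

Intervening sets T = 8 and removes its equation (T := -3*S + 3*H - 1).
R = 3*Q + 1  [with Q=1]  = 4
U = 2*Q + S  [with Q=1, S=5]  = 7
H = R + 3*S + 2  [with R=4, S=5]  = 21
W = -2*U - 2*T - 2*H  [with U=7, T=8, H=21]  = -72
Without intervention: R = 3*Q + 1  [with Q=1]  = 4; U = 2*Q + S  [with Q=1, S=5]  = 7; H = R + 3*S + 2  [with R=4, S=5]  = 21; T = -3*S + 3*H - 1  [with S=5, H=21]  = 47; W = -2*U - 2*T - 2*H  [with U=7, T=47, H=21]  = -150.
Change = -72 − (-150) = 78.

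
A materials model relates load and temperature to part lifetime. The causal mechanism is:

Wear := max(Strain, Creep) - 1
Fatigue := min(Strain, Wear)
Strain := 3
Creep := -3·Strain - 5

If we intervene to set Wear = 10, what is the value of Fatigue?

The intervention breaks the incoming arrows to Wear: Wear := max(Strain, Creep) - 1 no longer applies, and Wear = 10.
Fatigue = min(Strain, Wear)  [with Strain=3, Wear=10]  = 3

3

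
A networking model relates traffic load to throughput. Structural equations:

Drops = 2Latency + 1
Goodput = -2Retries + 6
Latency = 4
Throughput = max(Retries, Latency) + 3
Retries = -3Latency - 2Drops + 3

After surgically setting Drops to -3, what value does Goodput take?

do(Drops=-3) replaces the equation Drops = 2Latency + 1 with the constant Drops = -3.
Retries = -3Latency - 2Drops + 3  [with Latency=4, Drops=-3]  = -3
Goodput = -2Retries + 6  [with Retries=-3]  = 12

12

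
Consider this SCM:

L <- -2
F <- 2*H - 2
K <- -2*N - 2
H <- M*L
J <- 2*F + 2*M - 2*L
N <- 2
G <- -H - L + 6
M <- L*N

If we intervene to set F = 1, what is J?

-2

The intervention breaks the incoming arrows to F: F <- 2*H - 2 no longer applies, and F = 1.
M = L*N  [with L=-2, N=2]  = -4
J = 2*F + 2*M - 2*L  [with F=1, M=-4, L=-2]  = -2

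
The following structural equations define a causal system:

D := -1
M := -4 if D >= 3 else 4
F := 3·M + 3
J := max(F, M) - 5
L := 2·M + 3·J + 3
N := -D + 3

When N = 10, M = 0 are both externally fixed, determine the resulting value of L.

The joint intervention fixes N = 10, M = 0, removing each variable's own equation.
F = 3·M + 3  [with M=0]  = 3
J = max(F, M) - 5  [with F=3, M=0]  = -2
L = 2·M + 3·J + 3  [with M=0, J=-2]  = -3

-3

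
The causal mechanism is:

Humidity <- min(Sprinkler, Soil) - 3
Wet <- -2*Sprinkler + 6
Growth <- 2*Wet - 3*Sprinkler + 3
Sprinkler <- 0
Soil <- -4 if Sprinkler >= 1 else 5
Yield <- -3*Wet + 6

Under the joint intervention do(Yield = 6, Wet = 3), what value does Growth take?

9

Under do(Yield = 6, Wet = 3), each intervened variable's structural equation is replaced by its fixed value.
Growth = 2*Wet - 3*Sprinkler + 3  [with Wet=3, Sprinkler=0]  = 9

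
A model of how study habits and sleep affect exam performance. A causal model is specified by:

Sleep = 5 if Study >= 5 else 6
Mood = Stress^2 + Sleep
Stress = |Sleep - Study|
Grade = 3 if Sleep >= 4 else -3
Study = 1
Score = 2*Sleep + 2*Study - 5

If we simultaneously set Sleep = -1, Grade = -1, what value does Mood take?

Setting Sleep = -1, Grade = -1 by intervention discards those variables' equations.
Stress = |Sleep - Study|  [with Sleep=-1, Study=1]  = 2
Mood = Stress^2 + Sleep  [with Stress=2, Sleep=-1]  = 3

3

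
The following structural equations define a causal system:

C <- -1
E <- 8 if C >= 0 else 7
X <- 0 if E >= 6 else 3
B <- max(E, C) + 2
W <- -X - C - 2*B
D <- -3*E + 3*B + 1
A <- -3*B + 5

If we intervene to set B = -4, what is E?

The intervention breaks the incoming arrows to B: B <- max(E, C) + 2 no longer applies, and B = -4.
Since E is not a descendant of the intervened variable, it is unaffected.
E = 8 if C >= 0 else 7  [with C=-1]  = 7

7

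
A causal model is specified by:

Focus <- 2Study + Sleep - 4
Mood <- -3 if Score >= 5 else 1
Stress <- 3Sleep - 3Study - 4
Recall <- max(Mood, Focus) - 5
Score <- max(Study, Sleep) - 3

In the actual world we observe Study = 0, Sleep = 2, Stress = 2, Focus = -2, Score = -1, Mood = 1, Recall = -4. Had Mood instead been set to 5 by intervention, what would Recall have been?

Intervening sets Mood = 5 and removes its equation (Mood <- -3 if Score >= 5 else 1).
Focus = 2Study + Sleep - 4  [with Study=0, Sleep=2]  = -2
Recall = max(Mood, Focus) - 5  [with Mood=5, Focus=-2]  = 0

0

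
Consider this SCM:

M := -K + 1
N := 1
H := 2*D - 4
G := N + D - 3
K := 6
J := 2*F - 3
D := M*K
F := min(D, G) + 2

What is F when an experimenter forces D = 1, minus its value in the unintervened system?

31

Under do(D=1), the mechanism D := M*K is discarded; D is fixed at 1.
G = N + D - 3  [with N=1, D=1]  = -1
F = min(D, G) + 2  [with D=1, G=-1]  = 1
Without intervention: M = -K + 1  [with K=6]  = -5; D = M*K  [with M=-5, K=6]  = -30; G = N + D - 3  [with N=1, D=-30]  = -32; F = min(D, G) + 2  [with D=-30, G=-32]  = -30.
Change = 1 − (-30) = 31.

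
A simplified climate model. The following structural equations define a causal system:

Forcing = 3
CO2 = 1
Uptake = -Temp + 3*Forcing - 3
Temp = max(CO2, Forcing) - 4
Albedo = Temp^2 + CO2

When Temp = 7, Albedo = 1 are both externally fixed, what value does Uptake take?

-1

Setting Temp = 7, Albedo = 1 by intervention discards those variables' equations.
Uptake = -Temp + 3*Forcing - 3  [with Temp=7, Forcing=3]  = -1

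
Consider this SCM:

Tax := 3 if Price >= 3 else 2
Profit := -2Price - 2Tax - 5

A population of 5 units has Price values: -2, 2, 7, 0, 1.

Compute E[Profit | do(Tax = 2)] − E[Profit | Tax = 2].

Under do(Tax=2), Tax's equation is replaced by Tax=2 for every unit. Per-unit Profit: -5, -13, -23, -9, -11. Mean = -12.2.
E[Profit|Tax=2] averages over only the 4 units with Tax=2 (Price = -2, 2, 0, 1): Profit = -5, -13, -9, -11, mean -9.5.
Difference = -12.2 − (-9.5) = -2.7.

-2.7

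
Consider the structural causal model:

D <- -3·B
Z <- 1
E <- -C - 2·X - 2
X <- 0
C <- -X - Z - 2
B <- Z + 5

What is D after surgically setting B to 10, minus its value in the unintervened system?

Intervening sets B = 10 and removes its equation (B <- Z + 5).
D = -3·B  [with B=10]  = -30
Without intervention: B = Z + 5  [with Z=1]  = 6; D = -3·B  [with B=6]  = -18.
Change = -30 − (-18) = -12.

-12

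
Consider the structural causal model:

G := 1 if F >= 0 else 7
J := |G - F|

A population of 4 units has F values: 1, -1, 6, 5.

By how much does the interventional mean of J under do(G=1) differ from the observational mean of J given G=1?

-0.25

Under do(G=1), G's equation is replaced by G=1 for every unit. Per-unit J: 0, 2, 5, 4. Mean = 2.75.
Observing G=1 restricts to units where G's equation naturally yields 1: F ∈ {1, 6, 5}. In that subpopulation J = 0, 5, 4, mean 3.
Difference = 2.75 − 3 = -0.25.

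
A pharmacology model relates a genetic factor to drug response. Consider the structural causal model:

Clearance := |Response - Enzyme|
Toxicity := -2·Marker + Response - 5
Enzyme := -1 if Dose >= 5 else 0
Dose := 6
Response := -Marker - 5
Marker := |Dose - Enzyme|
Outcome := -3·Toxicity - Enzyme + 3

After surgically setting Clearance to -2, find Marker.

7

do(Clearance=-2) replaces the equation Clearance := |Response - Enzyme| with the constant Clearance = -2.
Marker is not downstream of the intervention, so its value is determined by the original equations.
Enzyme = -1 if Dose >= 5 else 0  [with Dose=6]  = -1
Marker = |Dose - Enzyme|  [with Dose=6, Enzyme=-1]  = 7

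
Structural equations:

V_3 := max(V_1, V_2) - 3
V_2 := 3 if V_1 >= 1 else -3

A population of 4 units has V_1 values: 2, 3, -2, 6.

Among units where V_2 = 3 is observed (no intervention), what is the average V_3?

E[V_3|V_2=3] averages over only the 3 units with V_2=3 (V_1 = 2, 3, 6): V_3 = 0, 0, 3, mean 1.

1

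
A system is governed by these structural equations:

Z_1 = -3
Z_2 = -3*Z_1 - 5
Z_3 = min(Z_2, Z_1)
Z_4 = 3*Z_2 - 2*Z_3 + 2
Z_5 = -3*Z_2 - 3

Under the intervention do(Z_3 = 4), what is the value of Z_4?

The intervention breaks the incoming arrows to Z_3: Z_3 = min(Z_2, Z_1) no longer applies, and Z_3 = 4.
Z_2 = -3*Z_1 - 5  [with Z_1=-3]  = 4
Z_4 = 3*Z_2 - 2*Z_3 + 2  [with Z_2=4, Z_3=4]  = 6

6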